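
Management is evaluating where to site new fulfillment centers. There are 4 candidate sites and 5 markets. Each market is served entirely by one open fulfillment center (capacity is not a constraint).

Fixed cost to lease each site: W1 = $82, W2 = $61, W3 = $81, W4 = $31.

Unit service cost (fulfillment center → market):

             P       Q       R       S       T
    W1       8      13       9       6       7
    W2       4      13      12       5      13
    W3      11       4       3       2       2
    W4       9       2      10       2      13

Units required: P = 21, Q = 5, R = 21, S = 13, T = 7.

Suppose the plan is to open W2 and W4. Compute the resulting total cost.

Total cost: 513

Each market is assigned to its cheapest site among the open ones.
{W2, W4}: P→W2 4·21=84, Q→W4 2·5=10, R→W4 10·21=210, S→W4 2·13=26, T→W2 13·7=91. Service 421; fixed 92; total 513.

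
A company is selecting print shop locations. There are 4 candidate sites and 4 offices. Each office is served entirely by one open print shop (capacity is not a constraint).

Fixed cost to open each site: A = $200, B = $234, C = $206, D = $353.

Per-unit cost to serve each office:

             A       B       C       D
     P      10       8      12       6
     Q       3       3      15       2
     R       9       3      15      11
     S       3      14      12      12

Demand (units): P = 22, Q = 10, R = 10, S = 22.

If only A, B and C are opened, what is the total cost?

Total cost: 942

Each office is assigned to its cheapest site among the open ones.
{A, B, C}: P→B 8·22=176, Q→A 3·10=30, R→B 3·10=30, S→A 3·22=66. Service 302; fixed 640; total 942.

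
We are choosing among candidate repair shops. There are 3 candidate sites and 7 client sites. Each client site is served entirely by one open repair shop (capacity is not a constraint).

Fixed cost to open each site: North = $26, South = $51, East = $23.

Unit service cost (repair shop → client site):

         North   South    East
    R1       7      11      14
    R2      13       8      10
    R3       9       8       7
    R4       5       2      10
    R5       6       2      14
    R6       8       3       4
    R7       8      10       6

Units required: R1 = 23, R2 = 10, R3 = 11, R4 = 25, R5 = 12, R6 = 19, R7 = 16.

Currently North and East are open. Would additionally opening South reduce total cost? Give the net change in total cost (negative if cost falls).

Yes — net change −111 (cost falls by 111).

Current service cost with {North, East}: 707.
Adding South: each client site re-picks its cheapest; new service cost 545, saving 162.
Extra fixed cost: 51. Net change = 51 − 162 = -111.
(Totals: 756 → 645.)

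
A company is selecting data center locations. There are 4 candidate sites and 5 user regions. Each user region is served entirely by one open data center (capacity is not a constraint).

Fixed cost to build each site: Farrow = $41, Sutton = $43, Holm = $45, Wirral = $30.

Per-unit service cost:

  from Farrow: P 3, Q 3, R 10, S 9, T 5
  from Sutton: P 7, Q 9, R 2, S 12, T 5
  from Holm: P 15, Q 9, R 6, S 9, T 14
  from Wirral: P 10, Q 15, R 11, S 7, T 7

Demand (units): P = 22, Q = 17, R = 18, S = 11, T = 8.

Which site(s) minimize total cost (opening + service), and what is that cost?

Open Farrow and Sutton; minimum total cost 376.

For any fixed open set, each user region goes to its cheapest open site; total = fixed + service.
{Farrow, Sutton}: P→Farrow 3·22=66, Q→Farrow 3·17=51, R→Sutton 2·18=36, S→Farrow 9·11=99, T→Farrow 5·8=40. Service 292; fixed 84; total 376.
{Farrow, Sutton, Wirral}: P→Farrow 3·22=66, Q→Farrow 3·17=51, R→Sutton 2·18=36, S→Wirral 7·11=77, T→Farrow 5·8=40. Service 270; fixed 114; total 384.
{Farrow, Sutton, Holm}: service 292 + fixed 129 = 421
{Farrow, Sutton, Holm, Wirral}: service 270 + fixed 159 = 429
No other subset beats 376.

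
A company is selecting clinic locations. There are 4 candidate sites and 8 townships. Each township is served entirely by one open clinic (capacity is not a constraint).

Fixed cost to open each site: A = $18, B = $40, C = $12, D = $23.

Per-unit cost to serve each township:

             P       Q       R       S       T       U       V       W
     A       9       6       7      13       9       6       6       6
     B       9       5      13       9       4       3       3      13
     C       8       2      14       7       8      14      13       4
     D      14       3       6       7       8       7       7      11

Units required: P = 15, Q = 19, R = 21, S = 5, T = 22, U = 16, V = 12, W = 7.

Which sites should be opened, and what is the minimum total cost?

For any fixed open set, each township goes to its cheapest open site; total = fixed + service.
{B, C, D}: P→C 8·15=120, Q→C 2·19=38, R→D 6·21=126, S→C 7·5=35, T→B 4·22=88, U→B 3·16=48, V→B 3·12=36, W→C 4·7=28. Service 519; fixed 75; total 594.
{A, B, C}: P→C 8·15=120, Q→C 2·19=38, R→A 7·21=147, S→C 7·5=35, T→B 4·22=88, U→B 3·16=48, V→B 3·12=36, W→C 4·7=28. Service 540; fixed 70; total 610.
{A, B, C, D}: P→C 8·15=120, Q→C 2·19=38, R→D 6·21=126, S→C 7·5=35, T→B 4·22=88, U→B 3·16=48, V→B 3·12=36, W→C 4·7=28. Service 519; fixed 93; total 612.
{C}: P→C 8·15=120, Q→C 2·19=38, R→C 14·21=294, S→C 7·5=35, T→C 8·22=176, U→C 14·16=224, V→C 13·12=156, W→C 4·7=28. Service 1071; fixed 12; total 1083.
(All 15 nonempty subsets were checked; B, C and D is lowest.)

Open B, C and D; minimum total cost 594.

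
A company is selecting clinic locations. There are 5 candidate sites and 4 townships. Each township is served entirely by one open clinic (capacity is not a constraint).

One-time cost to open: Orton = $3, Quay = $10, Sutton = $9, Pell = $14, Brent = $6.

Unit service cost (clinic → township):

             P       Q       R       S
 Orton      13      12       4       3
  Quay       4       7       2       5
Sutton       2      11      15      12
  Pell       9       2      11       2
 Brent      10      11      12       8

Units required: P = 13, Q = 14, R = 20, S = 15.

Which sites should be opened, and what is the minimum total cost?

For any fixed open set, each township goes to its cheapest open site; total = fixed + service.
{Quay, Sutton, Pell}: P→Sutton 2·13=26, Q→Pell 2·14=28, R→Quay 2·20=40, S→Pell 2·15=30. Service 124; fixed 33; total 157.
{Orton, Quay, Sutton, Pell}: service 124 + fixed 36 = 160
{Quay, Sutton, Pell, Brent}: P→Sutton 2·13=26, Q→Pell 2·14=28, R→Quay 2·20=40, S→Pell 2·15=30. Service 124; fixed 39; total 163.
{Orton, Quay, Sutton, Pell, Brent}: service 124 + fixed 42 = 166
No other subset beats 157.

Open Quay, Sutton and Pell; minimum total cost 157.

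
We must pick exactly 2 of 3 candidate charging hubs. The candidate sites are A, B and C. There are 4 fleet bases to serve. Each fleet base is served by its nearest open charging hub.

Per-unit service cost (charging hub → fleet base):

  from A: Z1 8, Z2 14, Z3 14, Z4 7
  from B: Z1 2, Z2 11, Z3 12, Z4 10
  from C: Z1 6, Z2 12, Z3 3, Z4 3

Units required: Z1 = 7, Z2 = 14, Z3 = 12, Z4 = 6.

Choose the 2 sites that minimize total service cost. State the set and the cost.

With exactly 2 open, each fleet base uses its cheapest among the chosen.
{B, C}: Z1→B 2·7=14, Z2→B 11·14=154, Z3→C 3·12=36, Z4→C 3·6=18. Service cost 222.
{A, C}: service cost 264
{A, B}: service cost 354
Among all 3 size-2 choices, {B, C} is lowest.

Choose B and C; total service cost 222.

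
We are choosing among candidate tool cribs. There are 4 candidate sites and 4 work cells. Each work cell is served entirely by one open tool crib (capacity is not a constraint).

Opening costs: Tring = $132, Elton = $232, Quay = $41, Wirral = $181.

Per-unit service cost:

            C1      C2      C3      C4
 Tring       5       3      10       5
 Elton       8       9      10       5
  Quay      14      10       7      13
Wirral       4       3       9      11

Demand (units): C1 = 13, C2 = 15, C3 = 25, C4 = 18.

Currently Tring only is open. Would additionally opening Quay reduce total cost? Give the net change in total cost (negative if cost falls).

Current service cost with {Tring}: 450.
Adding Quay: each work cell re-picks its cheapest; new service cost 375, saving 75.
Extra fixed cost: 41. Net change = 41 − 75 = -34.
(Totals: 582 → 548.)

Yes — net change −34 (cost falls by 34).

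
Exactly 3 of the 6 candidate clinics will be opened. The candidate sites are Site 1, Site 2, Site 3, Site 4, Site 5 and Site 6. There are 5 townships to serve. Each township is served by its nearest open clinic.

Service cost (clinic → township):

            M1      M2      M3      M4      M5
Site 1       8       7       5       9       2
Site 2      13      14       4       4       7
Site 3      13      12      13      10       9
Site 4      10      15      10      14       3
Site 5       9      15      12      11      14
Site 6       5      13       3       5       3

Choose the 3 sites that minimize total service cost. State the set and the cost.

Choose Site 1, Site 2 and Site 6; total service cost 21.

With exactly 3 open, each township uses its cheapest among the chosen.
{Site 1, Site 2, Site 6}: M1→Site 6 5, M2→Site 1 7, M3→Site 6 3, M4→Site 2 4, M5→Site 1 2. Service cost 21.
{Site 1, Site 3, Site 6}: service cost 22
{Site 1, Site 4, Site 6}: service cost 22
Among all 20 size-3 choices, {Site 1, Site 2, Site 6} is lowest.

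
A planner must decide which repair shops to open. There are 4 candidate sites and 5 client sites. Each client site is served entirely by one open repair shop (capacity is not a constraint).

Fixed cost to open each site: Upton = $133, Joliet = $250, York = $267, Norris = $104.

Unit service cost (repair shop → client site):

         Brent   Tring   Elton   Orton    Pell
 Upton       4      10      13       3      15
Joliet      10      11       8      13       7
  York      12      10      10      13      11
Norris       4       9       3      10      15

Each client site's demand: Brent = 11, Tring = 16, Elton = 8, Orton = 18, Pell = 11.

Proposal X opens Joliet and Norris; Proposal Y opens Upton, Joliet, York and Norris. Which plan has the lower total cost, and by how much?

Proposal X is cheaper by 274.

Proposal X: {Joliet, Norris}: Brent→Norris 4·11=44, Tring→Norris 9·16=144, Elton→Norris 3·8=24, Orton→Norris 10·18=180, Pell→Joliet 7·11=77. Service 469; fixed 354; total 823.
Proposal Y: {Upton, Joliet, York, Norris}: Brent→Upton 4·11=44, Tring→Norris 9·16=144, Elton→Norris 3·8=24, Orton→Upton 3·18=54, Pell→Joliet 7·11=77. Service 343; fixed 754; total 1097.
Difference: |823 − 1097| = 274.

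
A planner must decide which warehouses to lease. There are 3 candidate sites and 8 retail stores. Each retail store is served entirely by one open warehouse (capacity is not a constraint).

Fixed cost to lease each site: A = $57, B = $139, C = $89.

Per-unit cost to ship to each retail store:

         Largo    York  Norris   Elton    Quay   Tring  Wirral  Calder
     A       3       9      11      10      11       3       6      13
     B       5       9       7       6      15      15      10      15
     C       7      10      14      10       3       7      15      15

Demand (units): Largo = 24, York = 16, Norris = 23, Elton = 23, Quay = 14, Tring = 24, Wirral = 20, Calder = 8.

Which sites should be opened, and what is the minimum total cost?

Open A, B and C; minimum total cost 1138.

For any fixed open set, each retail store goes to its cheapest open site; total = fixed + service.
{A, B, C}: Largo→A 3·24=72, York→A 9·16=144, Norris→B 7·23=161, Elton→B 6·23=138, Quay→C 3·14=42, Tring→A 3·24=72, Wirral→A 6·20=120, Calder→A 13·8=104. Service 853; fixed 285; total 1138.
{A, B}: Largo→A 3·24=72, York→A 9·16=144, Norris→B 7·23=161, Elton→B 6·23=138, Quay→A 11·14=154, Tring→A 3·24=72, Wirral→A 6·20=120, Calder→A 13·8=104. Service 965; fixed 196; total 1161.
{A, C}: service 1037 + fixed 146 = 1183
{A}: service 1149 + fixed 57 = 1206
No other subset beats 1138.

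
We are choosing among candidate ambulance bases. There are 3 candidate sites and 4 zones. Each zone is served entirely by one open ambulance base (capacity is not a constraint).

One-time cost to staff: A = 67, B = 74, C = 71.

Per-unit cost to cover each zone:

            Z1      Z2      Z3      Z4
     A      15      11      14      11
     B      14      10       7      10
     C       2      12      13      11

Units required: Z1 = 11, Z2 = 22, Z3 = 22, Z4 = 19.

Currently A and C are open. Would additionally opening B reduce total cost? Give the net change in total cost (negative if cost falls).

Yes — net change −99 (cost falls by 99).

Current service cost with {A, C}: 759.
Adding B: each zone re-picks its cheapest; new service cost 586, saving 173.
Extra fixed cost: 74. Net change = 74 − 173 = -99.
(Totals: 897 → 798.)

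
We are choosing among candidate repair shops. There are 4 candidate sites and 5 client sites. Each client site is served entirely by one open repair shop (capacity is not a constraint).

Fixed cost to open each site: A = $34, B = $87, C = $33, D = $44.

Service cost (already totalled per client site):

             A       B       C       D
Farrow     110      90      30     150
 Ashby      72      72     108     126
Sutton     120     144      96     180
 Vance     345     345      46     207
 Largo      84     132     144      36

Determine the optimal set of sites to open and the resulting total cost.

Open A, C and D; minimum total cost 391.

For any fixed open set, each client site goes to its cheapest open site; total = fixed + service.
{A, C, D}: Farrow→C 30, Ashby→A 72, Sutton→C 96, Vance→C 46, Largo→D 36. Service 280; fixed 111; total 391.
{C, D}: service 316 + fixed 77 = 393
{A, C}: Farrow→C 30, Ashby→A 72, Sutton→C 96, Vance→C 46, Largo→A 84. Service 328; fixed 67; total 395.
{A, B, C, D}: service 280 + fixed 198 = 478
No other subset beats 391.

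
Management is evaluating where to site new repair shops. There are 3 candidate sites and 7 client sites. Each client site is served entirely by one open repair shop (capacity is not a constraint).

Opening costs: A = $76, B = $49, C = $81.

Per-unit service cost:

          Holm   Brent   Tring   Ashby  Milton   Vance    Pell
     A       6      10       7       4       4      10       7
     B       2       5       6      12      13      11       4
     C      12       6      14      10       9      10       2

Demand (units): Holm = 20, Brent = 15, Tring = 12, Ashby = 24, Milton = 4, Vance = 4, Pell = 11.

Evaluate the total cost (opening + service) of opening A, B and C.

Total cost: 567

Each client site is assigned to its cheapest site among the open ones.
{A, B, C}: Holm→B 2·20=40, Brent→B 5·15=75, Tring→B 6·12=72, Ashby→A 4·24=96, Milton→A 4·4=16, Vance→A 10·4=40, Pell→C 2·11=22. Service 361; fixed 206; total 567.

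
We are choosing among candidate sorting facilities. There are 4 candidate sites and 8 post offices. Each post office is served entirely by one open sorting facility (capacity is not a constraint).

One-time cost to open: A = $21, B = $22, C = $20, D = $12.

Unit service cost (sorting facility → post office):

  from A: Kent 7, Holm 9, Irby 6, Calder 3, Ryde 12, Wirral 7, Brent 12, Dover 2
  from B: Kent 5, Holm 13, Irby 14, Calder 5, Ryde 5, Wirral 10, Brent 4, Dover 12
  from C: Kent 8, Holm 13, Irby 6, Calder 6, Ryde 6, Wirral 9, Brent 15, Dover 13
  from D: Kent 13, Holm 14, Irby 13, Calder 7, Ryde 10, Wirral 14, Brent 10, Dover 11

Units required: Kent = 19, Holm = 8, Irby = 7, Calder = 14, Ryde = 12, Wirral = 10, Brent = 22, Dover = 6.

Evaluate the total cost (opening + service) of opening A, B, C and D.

Each post office is assigned to its cheapest site among the open ones.
{A, B, C, D}: Kent→B 5·19=95, Holm→A 9·8=72, Irby→A 6·7=42, Calder→A 3·14=42, Ryde→B 5·12=60, Wirral→A 7·10=70, Brent→B 4·22=88, Dover→A 2·6=12. Service 481; fixed 75; total 556.

Total cost: 556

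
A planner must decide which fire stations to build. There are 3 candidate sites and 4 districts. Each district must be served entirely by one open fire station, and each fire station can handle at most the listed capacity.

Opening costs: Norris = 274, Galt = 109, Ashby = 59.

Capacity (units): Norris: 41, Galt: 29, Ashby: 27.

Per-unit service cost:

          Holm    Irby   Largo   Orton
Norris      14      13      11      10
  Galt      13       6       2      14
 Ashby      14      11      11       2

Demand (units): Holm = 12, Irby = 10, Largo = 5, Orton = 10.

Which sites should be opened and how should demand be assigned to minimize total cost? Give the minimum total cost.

Minimum total cost: 414

Open {Galt, Ashby}: Holm→Galt 13·12=156, Irby→Galt 6·10=60, Largo→Galt 2·5=10, Orton→Ashby 2·10=20.
Loads: Galt carries 27/29, Ashby carries 10/27. Service 246; fixed 168; total 414.
Next best feasible plan costs 426.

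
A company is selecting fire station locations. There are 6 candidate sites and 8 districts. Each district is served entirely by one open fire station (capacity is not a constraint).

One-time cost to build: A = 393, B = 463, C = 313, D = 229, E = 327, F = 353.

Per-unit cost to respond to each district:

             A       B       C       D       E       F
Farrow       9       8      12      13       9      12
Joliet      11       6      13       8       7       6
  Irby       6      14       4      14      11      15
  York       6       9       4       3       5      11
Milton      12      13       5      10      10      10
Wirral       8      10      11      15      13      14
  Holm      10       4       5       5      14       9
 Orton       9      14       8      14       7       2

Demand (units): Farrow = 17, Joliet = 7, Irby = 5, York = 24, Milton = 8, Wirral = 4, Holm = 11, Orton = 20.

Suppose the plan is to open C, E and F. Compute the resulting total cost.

Total cost: 1483

Each district is assigned to its cheapest site among the open ones.
{C, E, F}: Farrow→E 9·17=153, Joliet→F 6·7=42, Irby→C 4·5=20, York→C 4·24=96, Milton→C 5·8=40, Wirral→C 11·4=44, Holm→C 5·11=55, Orton→F 2·20=40. Service 490; fixed 993; total 1483.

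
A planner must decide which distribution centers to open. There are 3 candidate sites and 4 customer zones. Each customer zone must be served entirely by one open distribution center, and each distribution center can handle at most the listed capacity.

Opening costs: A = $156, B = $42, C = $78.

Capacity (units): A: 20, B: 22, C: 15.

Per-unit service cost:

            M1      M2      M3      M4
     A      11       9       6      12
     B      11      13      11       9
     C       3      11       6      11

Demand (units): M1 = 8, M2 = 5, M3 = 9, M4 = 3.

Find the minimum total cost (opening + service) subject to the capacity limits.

Open {B, C}: M1→C 3·8=24, M2→C 11·5=55, M3→B 11·9=99, M4→B 9·3=27.
Loads: B carries 12/22, C carries 13/15. Service 205; fixed 120; total 325.
Next best feasible plan costs 335.

Minimum total cost: 325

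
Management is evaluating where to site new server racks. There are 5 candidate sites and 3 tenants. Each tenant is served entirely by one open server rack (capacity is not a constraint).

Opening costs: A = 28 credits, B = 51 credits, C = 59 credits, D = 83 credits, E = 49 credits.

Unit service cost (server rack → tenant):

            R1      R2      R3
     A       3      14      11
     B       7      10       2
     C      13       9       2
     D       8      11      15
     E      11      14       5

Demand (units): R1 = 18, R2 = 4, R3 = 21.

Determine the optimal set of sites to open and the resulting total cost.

For any fixed open set, each tenant goes to its cheapest open site; total = fixed + service.
{A, B}: R1→A 3·18=54, R2→B 10·4=40, R3→B 2·21=42. Service 136; fixed 79; total 215.
{A, C}: service 132 + fixed 87 = 219
{B}: service 208 + fixed 51 = 259
{A, B, C, D, E}: R1→A 3·18=54, R2→C 9·4=36, R3→B 2·21=42. Service 132; fixed 270; total 402.
No other subset beats 215.

Open A and B; minimum total cost 215.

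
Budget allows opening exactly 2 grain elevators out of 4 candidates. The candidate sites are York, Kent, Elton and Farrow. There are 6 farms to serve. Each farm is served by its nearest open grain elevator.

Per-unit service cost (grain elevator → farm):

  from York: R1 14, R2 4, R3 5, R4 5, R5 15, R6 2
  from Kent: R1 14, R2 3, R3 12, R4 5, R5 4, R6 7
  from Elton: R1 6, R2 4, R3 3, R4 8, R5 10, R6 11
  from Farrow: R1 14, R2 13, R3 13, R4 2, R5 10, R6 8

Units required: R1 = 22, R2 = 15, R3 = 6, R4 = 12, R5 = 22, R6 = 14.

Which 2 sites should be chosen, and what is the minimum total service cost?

With exactly 2 open, each farm uses its cheapest among the chosen.
{Kent, Elton}: R1→Elton 6·22=132, R2→Kent 3·15=45, R3→Elton 3·6=18, R4→Kent 5·12=60, R5→Kent 4·22=88, R6→Kent 7·14=98. Service cost 441.
{York, Elton}: service cost 518
{York, Kent}: service cost 559
Among all 6 size-2 choices, {Kent, Elton} is lowest.

Choose Kent and Elton; total service cost 441.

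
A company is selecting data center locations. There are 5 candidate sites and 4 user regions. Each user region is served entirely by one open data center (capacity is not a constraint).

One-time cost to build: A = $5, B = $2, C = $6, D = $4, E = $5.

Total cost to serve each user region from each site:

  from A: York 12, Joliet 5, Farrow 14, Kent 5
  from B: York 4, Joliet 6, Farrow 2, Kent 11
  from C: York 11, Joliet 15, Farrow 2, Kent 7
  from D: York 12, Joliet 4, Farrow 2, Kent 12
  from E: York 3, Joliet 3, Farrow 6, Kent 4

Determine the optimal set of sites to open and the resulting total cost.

For any fixed open set, each user region goes to its cheapest open site; total = fixed + service.
{B, E}: York→E 3, Joliet→E 3, Farrow→B 2, Kent→E 4. Service 12; fixed 7; total 19.
{D, E}: service 12 + fixed 9 = 21
{E}: York→E 3, Joliet→E 3, Farrow→E 6, Kent→E 4. Service 16; fixed 5; total 21.
{A, B, C, D, E}: service 12 + fixed 22 = 34
No other subset beats 19.

Open B and E; minimum total cost 19.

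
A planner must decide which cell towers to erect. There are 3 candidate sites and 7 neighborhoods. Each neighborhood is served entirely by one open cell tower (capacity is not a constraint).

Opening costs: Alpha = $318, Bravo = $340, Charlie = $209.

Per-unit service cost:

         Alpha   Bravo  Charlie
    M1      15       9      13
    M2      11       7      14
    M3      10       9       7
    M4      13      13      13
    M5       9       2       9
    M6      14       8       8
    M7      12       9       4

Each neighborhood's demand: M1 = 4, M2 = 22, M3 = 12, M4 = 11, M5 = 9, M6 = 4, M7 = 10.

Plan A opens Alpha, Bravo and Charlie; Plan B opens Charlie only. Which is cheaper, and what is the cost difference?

Plan B is cheaper by 425.

Plan A: {Alpha, Bravo, Charlie}: M1→Bravo 9·4=36, M2→Bravo 7·22=154, M3→Charlie 7·12=84, M4→Alpha 13·11=143, M5→Bravo 2·9=18, M6→Bravo 8·4=32, M7→Charlie 4·10=40. Service 507; fixed 867; total 1374.
Plan B: {Charlie}: M1→Charlie 13·4=52, M2→Charlie 14·22=308, M3→Charlie 7·12=84, M4→Charlie 13·11=143, M5→Charlie 9·9=81, M6→Charlie 8·4=32, M7→Charlie 4·10=40. Service 740; fixed 209; total 949.
Difference: |1374 − 949| = 425.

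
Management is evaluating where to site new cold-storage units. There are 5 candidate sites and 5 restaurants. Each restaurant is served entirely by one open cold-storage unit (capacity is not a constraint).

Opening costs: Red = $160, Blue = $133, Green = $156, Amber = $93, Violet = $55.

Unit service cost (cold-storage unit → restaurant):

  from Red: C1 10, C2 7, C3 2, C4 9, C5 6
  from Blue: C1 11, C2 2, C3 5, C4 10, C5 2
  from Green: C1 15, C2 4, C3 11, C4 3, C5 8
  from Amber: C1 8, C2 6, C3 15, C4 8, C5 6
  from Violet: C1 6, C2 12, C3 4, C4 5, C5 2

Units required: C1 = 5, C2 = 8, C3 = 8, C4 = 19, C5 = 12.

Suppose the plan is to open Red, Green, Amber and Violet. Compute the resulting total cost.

Each restaurant is assigned to its cheapest site among the open ones.
{Red, Green, Amber, Violet}: C1→Violet 6·5=30, C2→Green 4·8=32, C3→Red 2·8=16, C4→Green 3·19=57, C5→Violet 2·12=24. Service 159; fixed 464; total 623.

Total cost: 623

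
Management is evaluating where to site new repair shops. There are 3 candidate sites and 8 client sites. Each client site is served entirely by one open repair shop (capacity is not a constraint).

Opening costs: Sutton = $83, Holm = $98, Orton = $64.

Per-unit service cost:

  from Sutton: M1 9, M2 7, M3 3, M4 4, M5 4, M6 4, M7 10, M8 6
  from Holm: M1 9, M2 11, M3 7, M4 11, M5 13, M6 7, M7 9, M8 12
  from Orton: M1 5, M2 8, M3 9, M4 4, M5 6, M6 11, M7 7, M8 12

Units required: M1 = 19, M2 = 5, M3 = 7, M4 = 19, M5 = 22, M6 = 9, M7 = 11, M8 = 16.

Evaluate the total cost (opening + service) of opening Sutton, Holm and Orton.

Total cost: 769

Each client site is assigned to its cheapest site among the open ones.
{Sutton, Holm, Orton}: M1→Orton 5·19=95, M2→Sutton 7·5=35, M3→Sutton 3·7=21, M4→Sutton 4·19=76, M5→Sutton 4·22=88, M6→Sutton 4·9=36, M7→Orton 7·11=77, M8→Sutton 6·16=96. Service 524; fixed 245; total 769.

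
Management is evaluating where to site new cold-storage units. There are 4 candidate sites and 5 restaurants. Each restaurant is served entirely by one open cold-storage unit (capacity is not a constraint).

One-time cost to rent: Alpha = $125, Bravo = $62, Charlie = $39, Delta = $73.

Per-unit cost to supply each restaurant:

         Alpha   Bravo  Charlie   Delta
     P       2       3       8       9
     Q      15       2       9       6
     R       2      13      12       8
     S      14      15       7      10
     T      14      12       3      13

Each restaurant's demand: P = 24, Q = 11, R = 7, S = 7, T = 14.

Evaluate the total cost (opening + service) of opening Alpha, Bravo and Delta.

Total cost: 582

Each restaurant is assigned to its cheapest site among the open ones.
{Alpha, Bravo, Delta}: P→Alpha 2·24=48, Q→Bravo 2·11=22, R→Alpha 2·7=14, S→Delta 10·7=70, T→Bravo 12·14=168. Service 322; fixed 260; total 582.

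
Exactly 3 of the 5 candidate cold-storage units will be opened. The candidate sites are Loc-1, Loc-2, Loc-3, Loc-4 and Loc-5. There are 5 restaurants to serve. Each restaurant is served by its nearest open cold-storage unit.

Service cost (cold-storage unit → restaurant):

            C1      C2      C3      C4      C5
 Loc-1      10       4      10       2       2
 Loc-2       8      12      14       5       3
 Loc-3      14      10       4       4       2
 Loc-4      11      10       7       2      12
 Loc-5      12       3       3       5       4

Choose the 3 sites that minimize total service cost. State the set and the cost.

Choose Loc-1, Loc-2 and Loc-5; total service cost 18.

With exactly 3 open, each restaurant uses its cheapest among the chosen.
{Loc-1, Loc-2, Loc-5}: C1→Loc-2 8, C2→Loc-5 3, C3→Loc-5 3, C4→Loc-1 2, C5→Loc-1 2. Service cost 18.
{Loc-2, Loc-4, Loc-5}: service cost 19
{Loc-1, Loc-2, Loc-3}: service cost 20
Among all 10 size-3 choices, {Loc-1, Loc-2, Loc-5} is lowest.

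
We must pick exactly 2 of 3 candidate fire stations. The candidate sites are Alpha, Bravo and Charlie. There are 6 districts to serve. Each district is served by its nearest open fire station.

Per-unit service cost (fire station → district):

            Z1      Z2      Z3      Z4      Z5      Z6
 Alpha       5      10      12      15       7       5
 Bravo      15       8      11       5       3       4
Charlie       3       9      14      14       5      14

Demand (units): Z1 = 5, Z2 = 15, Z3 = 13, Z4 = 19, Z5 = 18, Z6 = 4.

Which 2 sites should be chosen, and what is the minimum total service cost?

With exactly 2 open, each district uses its cheapest among the chosen.
{Bravo, Charlie}: Z1→Charlie 3·5=15, Z2→Bravo 8·15=120, Z3→Bravo 11·13=143, Z4→Bravo 5·19=95, Z5→Bravo 3·18=54, Z6→Bravo 4·4=16. Service cost 443.
{Alpha, Bravo}: service cost 453
{Alpha, Charlie}: service cost 682
Among all 3 size-2 choices, {Bravo, Charlie} is lowest.

Choose Bravo and Charlie; total service cost 443.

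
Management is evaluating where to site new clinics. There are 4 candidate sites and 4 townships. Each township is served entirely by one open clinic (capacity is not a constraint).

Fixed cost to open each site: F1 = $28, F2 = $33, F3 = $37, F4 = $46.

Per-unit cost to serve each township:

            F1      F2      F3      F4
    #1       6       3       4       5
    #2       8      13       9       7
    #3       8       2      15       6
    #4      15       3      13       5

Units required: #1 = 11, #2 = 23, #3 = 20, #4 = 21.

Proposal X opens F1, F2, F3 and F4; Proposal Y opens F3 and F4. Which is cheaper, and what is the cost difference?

Proposal X: {F1, F2, F3, F4}: #1→F2 3·11=33, #2→F4 7·23=161, #3→F2 2·20=40, #4→F2 3·21=63. Service 297; fixed 144; total 441.
Proposal Y: {F3, F4}: #1→F3 4·11=44, #2→F4 7·23=161, #3→F4 6·20=120, #4→F4 5·21=105. Service 430; fixed 83; total 513.
Difference: |441 − 513| = 72.

Proposal X is cheaper by 72.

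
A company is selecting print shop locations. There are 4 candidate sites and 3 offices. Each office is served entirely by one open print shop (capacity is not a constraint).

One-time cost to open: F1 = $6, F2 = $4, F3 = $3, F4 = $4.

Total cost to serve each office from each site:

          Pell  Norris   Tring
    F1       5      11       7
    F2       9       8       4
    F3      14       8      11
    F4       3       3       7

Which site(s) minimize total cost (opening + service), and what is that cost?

Open F4 only; minimum total cost 17.

For any fixed open set, each office goes to its cheapest open site; total = fixed + service.
{F4}: Pell→F4 3, Norris→F4 3, Tring→F4 7. Service 13; fixed 4; total 17.
{F2, F4}: service 10 + fixed 8 = 18
{F3, F4}: service 13 + fixed 7 = 20
{F1, F2, F3, F4}: service 10 + fixed 17 = 27
(All 15 nonempty subsets were checked; F4 only is lowest.)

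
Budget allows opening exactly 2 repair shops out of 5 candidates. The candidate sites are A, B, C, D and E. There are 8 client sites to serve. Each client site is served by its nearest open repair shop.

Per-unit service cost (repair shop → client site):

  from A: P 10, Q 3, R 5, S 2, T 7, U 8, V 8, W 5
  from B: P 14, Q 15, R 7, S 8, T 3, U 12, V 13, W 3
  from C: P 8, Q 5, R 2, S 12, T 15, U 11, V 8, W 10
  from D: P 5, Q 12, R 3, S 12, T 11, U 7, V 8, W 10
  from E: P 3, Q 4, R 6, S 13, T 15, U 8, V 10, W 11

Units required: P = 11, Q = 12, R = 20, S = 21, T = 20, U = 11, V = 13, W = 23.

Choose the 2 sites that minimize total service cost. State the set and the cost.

Choose A and B; total service cost 609.

With exactly 2 open, each client site uses its cheapest among the chosen.
{A, B}: P→A 10·11=110, Q→A 3·12=36, R→A 5·20=100, S→A 2·21=42, T→B 3·20=60, U→A 8·11=88, V→A 8·13=104, W→B 3·23=69. Service cost 609.
{A, D}: service cost 629
{A, C}: service cost 653
Among all 10 size-2 choices, {A, B} is lowest.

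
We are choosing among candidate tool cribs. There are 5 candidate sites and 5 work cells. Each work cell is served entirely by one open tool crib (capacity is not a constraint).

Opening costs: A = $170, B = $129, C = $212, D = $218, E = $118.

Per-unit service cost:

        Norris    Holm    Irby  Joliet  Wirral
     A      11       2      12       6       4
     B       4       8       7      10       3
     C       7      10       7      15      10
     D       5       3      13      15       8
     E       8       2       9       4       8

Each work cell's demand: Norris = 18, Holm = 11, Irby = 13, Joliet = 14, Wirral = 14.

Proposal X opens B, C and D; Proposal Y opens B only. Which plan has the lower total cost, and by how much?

Proposal Y is cheaper by 375.

Proposal X: {B, C, D}: Norris→B 4·18=72, Holm→D 3·11=33, Irby→B 7·13=91, Joliet→B 10·14=140, Wirral→B 3·14=42. Service 378; fixed 559; total 937.
Proposal Y: {B}: Norris→B 4·18=72, Holm→B 8·11=88, Irby→B 7·13=91, Joliet→B 10·14=140, Wirral→B 3·14=42. Service 433; fixed 129; total 562.
Difference: |937 − 562| = 375.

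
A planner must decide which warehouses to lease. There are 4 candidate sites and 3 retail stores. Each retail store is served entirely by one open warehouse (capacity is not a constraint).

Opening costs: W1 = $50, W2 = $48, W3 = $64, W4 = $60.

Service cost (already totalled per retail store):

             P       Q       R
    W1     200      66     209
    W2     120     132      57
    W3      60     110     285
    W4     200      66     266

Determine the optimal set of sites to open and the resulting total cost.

For any fixed open set, each retail store goes to its cheapest open site; total = fixed + service.
{W2, W3}: P→W3 60, Q→W3 110, R→W2 57. Service 227; fixed 112; total 339.
{W1, W2}: P→W2 120, Q→W1 66, R→W2 57. Service 243; fixed 98; total 341.
{W1, W2, W3}: P→W3 60, Q→W1 66, R→W2 57. Service 183; fixed 162; total 345.
{W1, W2, W3, W4}: service 183 + fixed 222 = 405
(All 15 nonempty subsets were checked; W2 and W3 is lowest.)

Open W2 and W3; minimum total cost 339.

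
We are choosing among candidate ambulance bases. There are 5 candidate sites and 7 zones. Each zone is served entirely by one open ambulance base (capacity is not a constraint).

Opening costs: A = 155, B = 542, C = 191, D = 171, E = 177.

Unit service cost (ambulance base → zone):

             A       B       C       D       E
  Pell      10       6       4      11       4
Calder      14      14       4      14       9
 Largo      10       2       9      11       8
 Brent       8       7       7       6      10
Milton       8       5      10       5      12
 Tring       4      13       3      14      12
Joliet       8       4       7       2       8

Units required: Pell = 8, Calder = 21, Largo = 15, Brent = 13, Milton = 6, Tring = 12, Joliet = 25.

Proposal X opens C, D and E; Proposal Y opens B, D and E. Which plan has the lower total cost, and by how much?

Proposal X is cheaper by 474.

Proposal X: {C, D, E}: Pell→C 4·8=32, Calder→C 4·21=84, Largo→E 8·15=120, Brent→D 6·13=78, Milton→D 5·6=30, Tring→C 3·12=36, Joliet→D 2·25=50. Service 430; fixed 539; total 969.
Proposal Y: {B, D, E}: Pell→E 4·8=32, Calder→E 9·21=189, Largo→B 2·15=30, Brent→D 6·13=78, Milton→B 5·6=30, Tring→E 12·12=144, Joliet→D 2·25=50. Service 553; fixed 890; total 1443.
Difference: |969 − 1443| = 474.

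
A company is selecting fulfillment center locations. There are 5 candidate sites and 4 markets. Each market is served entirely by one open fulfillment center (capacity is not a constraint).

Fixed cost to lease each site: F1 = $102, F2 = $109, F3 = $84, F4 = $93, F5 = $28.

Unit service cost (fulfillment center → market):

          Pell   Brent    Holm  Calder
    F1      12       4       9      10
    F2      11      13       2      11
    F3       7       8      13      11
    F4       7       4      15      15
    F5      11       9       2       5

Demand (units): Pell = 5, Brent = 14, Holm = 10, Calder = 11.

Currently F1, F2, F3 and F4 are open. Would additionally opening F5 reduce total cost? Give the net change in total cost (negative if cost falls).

Yes — net change −27 (cost falls by 27).

Current service cost with {F1, F2, F3, F4}: 221.
Adding F5: each market re-picks its cheapest; new service cost 166, saving 55.
Extra fixed cost: 28. Net change = 28 − 55 = -27.
(Totals: 609 → 582.)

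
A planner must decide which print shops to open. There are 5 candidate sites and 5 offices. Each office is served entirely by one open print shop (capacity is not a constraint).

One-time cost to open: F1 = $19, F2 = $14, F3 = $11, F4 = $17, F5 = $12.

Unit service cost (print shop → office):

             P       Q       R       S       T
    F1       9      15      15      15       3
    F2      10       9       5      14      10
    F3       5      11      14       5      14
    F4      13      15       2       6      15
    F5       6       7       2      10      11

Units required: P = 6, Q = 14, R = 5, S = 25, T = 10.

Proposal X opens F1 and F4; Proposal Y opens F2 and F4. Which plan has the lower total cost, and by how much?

Proposal X: {F1, F4}: P→F1 9·6=54, Q→F1 15·14=210, R→F4 2·5=10, S→F4 6·25=150, T→F1 3·10=30. Service 454; fixed 36; total 490.
Proposal Y: {F2, F4}: P→F2 10·6=60, Q→F2 9·14=126, R→F4 2·5=10, S→F4 6·25=150, T→F2 10·10=100. Service 446; fixed 31; total 477.
Difference: |490 − 477| = 13.

Proposal Y is cheaper by 13.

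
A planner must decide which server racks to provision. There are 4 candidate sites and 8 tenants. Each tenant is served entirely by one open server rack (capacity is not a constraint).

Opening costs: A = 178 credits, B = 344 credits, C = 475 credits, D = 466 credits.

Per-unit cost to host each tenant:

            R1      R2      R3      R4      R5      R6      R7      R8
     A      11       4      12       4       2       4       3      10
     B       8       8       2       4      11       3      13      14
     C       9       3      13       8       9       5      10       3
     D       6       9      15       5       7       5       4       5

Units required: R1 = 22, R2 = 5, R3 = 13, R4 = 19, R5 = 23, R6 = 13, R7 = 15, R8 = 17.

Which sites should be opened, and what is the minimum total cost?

Open A only; minimum total cost 985.

For any fixed open set, each tenant goes to its cheapest open site; total = fixed + service.
{A}: R1→A 11·22=242, R2→A 4·5=20, R3→A 12·13=156, R4→A 4·19=76, R5→A 2·23=46, R6→A 4·13=52, R7→A 3·15=45, R8→A 10·17=170. Service 807; fixed 178; total 985.
{A, B}: service 598 + fixed 522 = 1120
{A, D}: service 612 + fixed 644 = 1256
{A, B, C, D}: R1→D 6·22=132, R2→C 3·5=15, R3→B 2·13=26, R4→A 4·19=76, R5→A 2·23=46, R6→B 3·13=39, R7→A 3·15=45, R8→C 3·17=51. Service 430; fixed 1463; total 1893.
(All 15 nonempty subsets were checked; A only is lowest.)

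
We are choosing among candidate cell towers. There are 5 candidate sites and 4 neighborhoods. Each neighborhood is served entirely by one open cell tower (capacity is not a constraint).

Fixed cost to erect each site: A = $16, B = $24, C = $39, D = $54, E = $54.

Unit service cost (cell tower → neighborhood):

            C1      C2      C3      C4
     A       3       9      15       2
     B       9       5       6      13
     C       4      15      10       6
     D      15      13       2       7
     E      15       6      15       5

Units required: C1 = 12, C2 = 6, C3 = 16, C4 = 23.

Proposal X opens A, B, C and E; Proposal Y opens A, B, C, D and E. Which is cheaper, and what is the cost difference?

Proposal Y is cheaper by 10.

Proposal X: {A, B, C, E}: C1→A 3·12=36, C2→B 5·6=30, C3→B 6·16=96, C4→A 2·23=46. Service 208; fixed 133; total 341.
Proposal Y: {A, B, C, D, E}: C1→A 3·12=36, C2→B 5·6=30, C3→D 2·16=32, C4→A 2·23=46. Service 144; fixed 187; total 331.
Difference: |341 − 331| = 10.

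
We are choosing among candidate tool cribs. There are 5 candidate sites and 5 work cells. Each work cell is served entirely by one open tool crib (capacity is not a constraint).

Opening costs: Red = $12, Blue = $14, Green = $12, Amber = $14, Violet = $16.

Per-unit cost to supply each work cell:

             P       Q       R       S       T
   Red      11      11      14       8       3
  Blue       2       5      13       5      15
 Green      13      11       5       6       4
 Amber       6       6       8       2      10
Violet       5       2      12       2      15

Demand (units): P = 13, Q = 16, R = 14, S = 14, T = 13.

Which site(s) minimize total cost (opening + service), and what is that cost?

For any fixed open set, each work cell goes to its cheapest open site; total = fixed + service.
{Red, Blue, Green, Violet}: P→Blue 2·13=26, Q→Violet 2·16=32, R→Green 5·14=70, S→Violet 2·14=28, T→Red 3·13=39. Service 195; fixed 54; total 249.
{Blue, Green, Violet}: P→Blue 2·13=26, Q→Violet 2·16=32, R→Green 5·14=70, S→Violet 2·14=28, T→Green 4·13=52. Service 208; fixed 42; total 250.
{Red, Blue, Green, Amber, Violet}: service 195 + fixed 68 = 263
{Red}: P→Red 11·13=143, Q→Red 11·16=176, R→Red 14·14=196, S→Red 8·14=112, T→Red 3·13=39. Service 666; fixed 12; total 678.
No other subset beats 249.

Open Red, Blue, Green and Violet; minimum total cost 249.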